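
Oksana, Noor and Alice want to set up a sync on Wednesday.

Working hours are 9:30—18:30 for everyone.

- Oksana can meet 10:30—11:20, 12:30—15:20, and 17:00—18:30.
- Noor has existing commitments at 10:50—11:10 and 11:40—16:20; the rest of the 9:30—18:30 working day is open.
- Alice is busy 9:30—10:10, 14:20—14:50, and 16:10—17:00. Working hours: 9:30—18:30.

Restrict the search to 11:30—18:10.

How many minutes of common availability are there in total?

Noor free within 09:30–18:30: 09:30–10:50, 11:10–11:40, 16:20–18:30.
Alice free within 09:30–18:30: 10:10–14:20, 14:50–16:10, 17:00–18:30.
Oksana ∩ Noor: 10:30–10:50, 11:10–11:20, 17:00–18:30.
Oksana ∩ Noor ∩ Alice: 10:30–10:50, 11:10–11:20, 17:00–18:30.
Restricted to 11:30–18:10: 17:00–18:10.
Total common minutes: 70.

70 minutes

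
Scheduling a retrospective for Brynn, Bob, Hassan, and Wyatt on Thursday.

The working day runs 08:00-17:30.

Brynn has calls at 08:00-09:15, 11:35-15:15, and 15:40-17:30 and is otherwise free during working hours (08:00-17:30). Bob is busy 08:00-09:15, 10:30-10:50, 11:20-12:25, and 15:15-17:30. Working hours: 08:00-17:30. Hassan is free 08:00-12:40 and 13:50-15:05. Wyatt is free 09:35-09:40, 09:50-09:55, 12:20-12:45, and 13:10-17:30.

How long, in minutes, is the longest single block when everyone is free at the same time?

5 minutes

Brynn free within 08:00–17:30: 09:15–11:35, 15:15–15:40.
Bob free within 08:00–17:30: 09:15–10:30, 10:50–11:20, 12:25–15:15.
Brynn ∩ Bob: 09:15–10:30, 10:50–11:20.
Brynn ∩ Bob ∩ Hassan: 09:15–10:30, 10:50–11:20.
Brynn ∩ Bob ∩ Hassan ∩ Wyatt: 09:35–09:40, 09:50–09:55.
Common window lengths: 5, 5 min; longest is 5.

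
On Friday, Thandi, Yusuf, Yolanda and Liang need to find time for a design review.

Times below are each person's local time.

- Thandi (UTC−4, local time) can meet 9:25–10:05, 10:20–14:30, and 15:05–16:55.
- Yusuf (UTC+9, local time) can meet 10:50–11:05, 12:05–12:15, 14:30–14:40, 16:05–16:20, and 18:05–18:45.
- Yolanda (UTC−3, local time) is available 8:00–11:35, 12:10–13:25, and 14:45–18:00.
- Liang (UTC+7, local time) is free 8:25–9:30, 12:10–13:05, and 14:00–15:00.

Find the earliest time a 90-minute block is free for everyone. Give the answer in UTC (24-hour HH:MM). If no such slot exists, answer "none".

Thandi → UTC: 13:25–14:05, 14:20–18:30, 19:05–20:55.
Yusuf → UTC: 01:50–02:05, 03:05–03:15, 05:30–05:40, 07:05–07:20, 09:05–09:45.
Yolanda → UTC: 11:00–14:35, 15:10–16:25, 17:45–21:00.
Liang → UTC: 01:25–02:30, 05:10–06:05, 07:00–08:00.
Thandi ∩ Yusuf: (none).
Thandi ∩ Yusuf ∩ Yolanda: (none).
Thandi ∩ Yusuf ∩ Yolanda ∩ Liang: (none).
Windows ≥ 90 min: (none).

none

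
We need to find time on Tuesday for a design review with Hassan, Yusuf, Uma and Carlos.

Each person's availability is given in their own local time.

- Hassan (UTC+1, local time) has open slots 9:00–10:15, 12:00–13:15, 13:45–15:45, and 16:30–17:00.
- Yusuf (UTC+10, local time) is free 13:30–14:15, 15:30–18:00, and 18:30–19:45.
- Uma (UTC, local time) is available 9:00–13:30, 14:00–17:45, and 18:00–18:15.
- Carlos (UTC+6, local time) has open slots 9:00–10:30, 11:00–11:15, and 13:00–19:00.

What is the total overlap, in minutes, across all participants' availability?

Hassan → UTC: 08:00–09:15, 11:00–12:15, 12:45–14:45, 15:30–16:00.
Yusuf → UTC: 03:30–04:15, 05:30–08:00, 08:30–09:45.
Uma → UTC: 09:00–13:30, 14:00–17:45, 18:00–18:15.
Carlos → UTC: 03:00–04:30, 05:00–05:15, 07:00–13:00.
Hassan ∩ Yusuf: 08:30–09:15.
Hassan ∩ Yusuf ∩ Uma: 09:00–09:15.
Hassan ∩ Yusuf ∩ Uma ∩ Carlos: 09:00–09:15.
Total common minutes: 15.

15 minutes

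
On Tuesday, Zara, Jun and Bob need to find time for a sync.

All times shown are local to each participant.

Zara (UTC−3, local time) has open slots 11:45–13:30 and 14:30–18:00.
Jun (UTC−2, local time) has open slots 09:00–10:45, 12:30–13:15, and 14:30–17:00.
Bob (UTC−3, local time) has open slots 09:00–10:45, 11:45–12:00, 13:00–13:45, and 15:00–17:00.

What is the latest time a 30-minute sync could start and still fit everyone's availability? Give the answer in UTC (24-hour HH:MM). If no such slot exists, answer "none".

18:30

Zara → UTC: 14:45–16:30, 17:30–21:00.
Jun → UTC: 11:00–12:45, 14:30–15:15, 16:30–19:00.
Bob → UTC: 12:00–13:45, 14:45–15:00, 16:00–16:45, 18:00–20:00.
Zara ∩ Jun: 14:45–15:15, 17:30–19:00.
Zara ∩ Jun ∩ Bob: 14:45–15:00, 18:00–19:00.
Windows ≥ 30 min: 18:00–19:00.
Latest start in the last window 18:00–19:00 is 19:00 − 30 min = 18:30.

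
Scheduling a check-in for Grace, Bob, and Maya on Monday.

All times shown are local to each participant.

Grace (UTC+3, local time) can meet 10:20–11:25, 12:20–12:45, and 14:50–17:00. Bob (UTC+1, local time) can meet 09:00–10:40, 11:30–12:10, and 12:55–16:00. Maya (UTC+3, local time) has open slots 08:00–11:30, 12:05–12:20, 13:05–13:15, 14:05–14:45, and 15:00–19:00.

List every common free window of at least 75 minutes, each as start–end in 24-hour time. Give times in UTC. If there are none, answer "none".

12:00–14:00

Grace → UTC: 07:20–08:25, 09:20–09:45, 11:50–14:00.
Bob → UTC: 08:00–09:40, 10:30–11:10, 11:55–15:00.
Maya → UTC: 05:00–08:30, 09:05–09:20, 10:05–10:15, 11:05–11:45, 12:00–16:00.
Grace ∩ Bob: 08:00–08:25, 09:20–09:40, 11:55–14:00.
Grace ∩ Bob ∩ Maya: 08:00–08:25, 12:00–14:00.
Windows ≥ 75 min: 12:00–14:00.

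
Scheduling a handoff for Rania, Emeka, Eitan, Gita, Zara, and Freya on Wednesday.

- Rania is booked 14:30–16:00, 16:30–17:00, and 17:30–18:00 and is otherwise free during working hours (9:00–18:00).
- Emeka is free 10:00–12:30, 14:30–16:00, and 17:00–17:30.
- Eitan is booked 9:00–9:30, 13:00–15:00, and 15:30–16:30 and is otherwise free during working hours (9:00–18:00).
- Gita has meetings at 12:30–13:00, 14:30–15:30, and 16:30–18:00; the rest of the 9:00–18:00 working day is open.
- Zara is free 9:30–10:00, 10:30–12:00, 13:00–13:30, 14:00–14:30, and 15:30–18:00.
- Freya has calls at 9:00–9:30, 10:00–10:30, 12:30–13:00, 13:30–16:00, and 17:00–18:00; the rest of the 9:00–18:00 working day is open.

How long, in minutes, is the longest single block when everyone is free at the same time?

Rania free within 09:00–18:00: 09:00–14:30, 16:00–16:30, 17:00–17:30.
Eitan free within 09:00–18:00: 09:30–13:00, 15:00–15:30, 16:30–18:00.
Gita free within 09:00–18:00: 09:00–12:30, 13:00–14:30, 15:30–16:30.
Freya free within 09:00–18:00: 09:30–10:00, 10:30–12:30, 13:00–13:30, 16:00–17:00.
Rania ∩ Emeka: 10:00–12:30, 17:00–17:30.
Rania ∩ Emeka ∩ Eitan: 10:00–12:30, 17:00–17:30.
Rania ∩ Emeka ∩ Eitan ∩ Gita: 10:00–12:30.
Rania ∩ Emeka ∩ Eitan ∩ Gita ∩ Zara: 10:30–12:00.
Rania ∩ Emeka ∩ Eitan ∩ Gita ∩ Zara ∩ Freya: 10:30–12:00.
Single common window of 90 minutes.

90 minutes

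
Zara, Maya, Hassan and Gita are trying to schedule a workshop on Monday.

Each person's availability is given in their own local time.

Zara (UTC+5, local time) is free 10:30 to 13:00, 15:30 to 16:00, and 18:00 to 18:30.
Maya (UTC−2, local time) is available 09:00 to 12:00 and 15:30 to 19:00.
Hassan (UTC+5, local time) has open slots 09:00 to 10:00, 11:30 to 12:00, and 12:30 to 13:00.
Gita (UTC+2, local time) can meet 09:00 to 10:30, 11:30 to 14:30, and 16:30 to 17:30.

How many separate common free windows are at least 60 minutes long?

Zara → UTC: 05:30–08:00, 10:30–11:00, 13:00–13:30.
Maya → UTC: 11:00–14:00, 17:30–21:00.
Hassan → UTC: 04:00–05:00, 06:30–07:00, 07:30–08:00.
Gita → UTC: 07:00–08:30, 09:30–12:30, 14:30–15:30.
Zara ∩ Maya: 13:00–13:30.
Zara ∩ Maya ∩ Hassan: (none).
Zara ∩ Maya ∩ Hassan ∩ Gita: (none).
Windows ≥ 60 min: (none).
That's 0 windows.

0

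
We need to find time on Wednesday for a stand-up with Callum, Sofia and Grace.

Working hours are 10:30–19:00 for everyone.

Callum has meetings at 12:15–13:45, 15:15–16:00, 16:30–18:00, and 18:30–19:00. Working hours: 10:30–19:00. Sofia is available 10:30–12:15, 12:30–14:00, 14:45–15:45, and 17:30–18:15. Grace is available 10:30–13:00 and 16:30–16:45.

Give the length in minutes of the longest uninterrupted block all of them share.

105 minutes

Callum free within 10:30–19:00: 10:30–12:15, 13:45–15:15, 16:00–16:30, 18:00–18:30.
Callum ∩ Sofia: 10:30–12:15, 13:45–14:00, 14:45–15:15, 18:00–18:15.
Callum ∩ Sofia ∩ Grace: 10:30–12:15.
Single common window of 105 minutes.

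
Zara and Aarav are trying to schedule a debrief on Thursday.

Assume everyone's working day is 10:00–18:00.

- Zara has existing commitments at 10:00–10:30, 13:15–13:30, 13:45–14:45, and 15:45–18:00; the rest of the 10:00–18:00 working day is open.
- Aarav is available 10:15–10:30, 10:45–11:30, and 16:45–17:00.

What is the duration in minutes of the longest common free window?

Zara free within 10:00–18:00: 10:30–13:15, 13:30–13:45, 14:45–15:45.
Zara ∩ Aarav: 10:45–11:30.
Single common window of 45 minutes.

45 minutes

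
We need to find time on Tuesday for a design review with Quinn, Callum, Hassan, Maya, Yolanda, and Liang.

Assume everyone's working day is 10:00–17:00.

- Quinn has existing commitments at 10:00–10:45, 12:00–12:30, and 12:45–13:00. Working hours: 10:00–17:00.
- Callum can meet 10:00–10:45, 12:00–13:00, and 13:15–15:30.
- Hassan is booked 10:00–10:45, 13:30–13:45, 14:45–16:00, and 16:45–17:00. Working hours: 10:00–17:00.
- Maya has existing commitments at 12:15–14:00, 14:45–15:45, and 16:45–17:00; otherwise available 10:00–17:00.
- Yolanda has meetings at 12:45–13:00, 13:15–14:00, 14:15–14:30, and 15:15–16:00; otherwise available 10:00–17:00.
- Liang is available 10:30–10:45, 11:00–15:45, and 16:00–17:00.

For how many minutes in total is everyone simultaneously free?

30 minutes

Quinn free within 10:00–17:00: 10:45–12:00, 12:30–12:45, 13:00–17:00.
Hassan free within 10:00–17:00: 10:45–13:30, 13:45–14:45, 16:00–16:45.
Maya free within 10:00–17:00: 10:00–12:15, 14:00–14:45, 15:45–16:45.
Yolanda free within 10:00–17:00: 10:00–12:45, 13:00–13:15, 14:00–14:15, 14:30–15:15, 16:00–17:00.
Quinn ∩ Callum: 12:30–12:45, 13:15–15:30.
Quinn ∩ Callum ∩ Hassan: 12:30–12:45, 13:15–13:30, 13:45–14:45.
Quinn ∩ Callum ∩ Hassan ∩ Maya: 14:00–14:45.
Quinn ∩ Callum ∩ Hassan ∩ Maya ∩ Yolanda: 14:00–14:15, 14:30–14:45.
Quinn ∩ Callum ∩ Hassan ∩ Maya ∩ Yolanda ∩ Liang: 14:00–14:15, 14:30–14:45.
Total common minutes: 15 + 15 = 30.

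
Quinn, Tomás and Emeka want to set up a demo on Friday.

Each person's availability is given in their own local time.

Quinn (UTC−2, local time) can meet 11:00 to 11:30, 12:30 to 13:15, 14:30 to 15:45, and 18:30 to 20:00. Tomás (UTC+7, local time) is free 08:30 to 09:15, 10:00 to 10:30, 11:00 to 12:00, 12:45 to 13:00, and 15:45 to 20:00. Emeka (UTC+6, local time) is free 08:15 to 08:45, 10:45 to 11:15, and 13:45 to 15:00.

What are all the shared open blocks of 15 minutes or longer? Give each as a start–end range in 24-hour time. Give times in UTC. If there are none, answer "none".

Quinn → UTC: 13:00–13:30, 14:30–15:15, 16:30–17:45, 20:30–22:00.
Tomás → UTC: 01:30–02:15, 03:00–03:30, 04:00–05:00, 05:45–06:00, 08:45–13:00.
Emeka → UTC: 02:15–02:45, 04:45–05:15, 07:45–09:00.
Quinn ∩ Tomás: (none).
Quinn ∩ Tomás ∩ Emeka: (none).
Windows ≥ 15 min: (none).

none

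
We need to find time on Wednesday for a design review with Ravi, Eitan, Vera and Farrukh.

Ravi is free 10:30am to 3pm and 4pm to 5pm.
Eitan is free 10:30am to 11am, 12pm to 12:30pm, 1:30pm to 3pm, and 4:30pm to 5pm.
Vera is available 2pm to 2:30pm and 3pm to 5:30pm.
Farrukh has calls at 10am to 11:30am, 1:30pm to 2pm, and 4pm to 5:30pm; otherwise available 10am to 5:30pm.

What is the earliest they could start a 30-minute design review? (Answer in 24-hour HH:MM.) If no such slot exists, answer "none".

14:00

Farrukh free within 10:00–17:30: 11:30–13:30, 14:00–16:00.
Ravi ∩ Eitan: 10:30–11:00, 12:00–12:30, 13:30–15:00, 16:30–17:00.
Ravi ∩ Eitan ∩ Vera: 14:00–14:30, 16:30–17:00.
Ravi ∩ Eitan ∩ Vera ∩ Farrukh: 14:00–14:30.
Windows ≥ 30 min: 14:00–14:30.
Earliest such window starts at 14:00.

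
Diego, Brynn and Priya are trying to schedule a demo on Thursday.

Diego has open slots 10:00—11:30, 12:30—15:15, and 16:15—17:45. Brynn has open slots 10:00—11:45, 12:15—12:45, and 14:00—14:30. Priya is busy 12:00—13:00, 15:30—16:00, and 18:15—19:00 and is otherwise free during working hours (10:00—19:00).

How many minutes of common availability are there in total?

120 minutes

Priya free within 10:00–19:00: 10:00–12:00, 13:00–15:30, 16:00–18:15.
Diego ∩ Brynn: 10:00–11:30, 12:30–12:45, 14:00–14:30.
Diego ∩ Brynn ∩ Priya: 10:00–11:30, 14:00–14:30.
Total common minutes: 90 + 30 = 120.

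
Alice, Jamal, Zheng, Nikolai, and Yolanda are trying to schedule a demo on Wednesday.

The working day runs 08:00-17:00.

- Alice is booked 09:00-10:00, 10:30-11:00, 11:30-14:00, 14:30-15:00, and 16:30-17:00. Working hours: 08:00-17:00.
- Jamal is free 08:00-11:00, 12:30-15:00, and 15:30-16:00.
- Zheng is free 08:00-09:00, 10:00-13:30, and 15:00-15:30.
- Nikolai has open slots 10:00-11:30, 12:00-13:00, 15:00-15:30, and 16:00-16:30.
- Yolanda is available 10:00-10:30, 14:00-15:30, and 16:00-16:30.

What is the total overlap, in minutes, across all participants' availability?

30 minutes

Alice free within 08:00–17:00: 08:00–09:00, 10:00–10:30, 11:00–11:30, 14:00–14:30, 15:00–16:30.
Alice ∩ Jamal: 08:00–09:00, 10:00–10:30, 14:00–14:30, 15:30–16:00.
Alice ∩ Jamal ∩ Zheng: 08:00–09:00, 10:00–10:30.
Alice ∩ Jamal ∩ Zheng ∩ Nikolai: 10:00–10:30.
Alice ∩ Jamal ∩ Zheng ∩ Nikolai ∩ Yolanda: 10:00–10:30.
Total common minutes: 30.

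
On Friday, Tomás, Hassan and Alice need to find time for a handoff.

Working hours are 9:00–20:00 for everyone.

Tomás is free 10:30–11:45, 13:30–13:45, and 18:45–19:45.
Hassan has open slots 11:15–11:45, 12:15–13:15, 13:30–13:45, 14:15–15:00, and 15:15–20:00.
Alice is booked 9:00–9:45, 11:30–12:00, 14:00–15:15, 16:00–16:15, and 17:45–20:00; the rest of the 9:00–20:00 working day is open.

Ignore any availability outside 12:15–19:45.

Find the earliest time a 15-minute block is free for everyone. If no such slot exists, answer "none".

Alice free within 09:00–20:00: 09:45–11:30, 12:00–14:00, 15:15–16:00, 16:15–17:45.
Tomás ∩ Hassan: 11:15–11:45, 13:30–13:45, 18:45–19:45.
Tomás ∩ Hassan ∩ Alice: 11:15–11:30, 13:30–13:45.
Restricted to 12:15–19:45: 13:30–13:45.
Windows ≥ 15 min: 13:30–13:45.
Earliest such window starts at 13:30.

13:30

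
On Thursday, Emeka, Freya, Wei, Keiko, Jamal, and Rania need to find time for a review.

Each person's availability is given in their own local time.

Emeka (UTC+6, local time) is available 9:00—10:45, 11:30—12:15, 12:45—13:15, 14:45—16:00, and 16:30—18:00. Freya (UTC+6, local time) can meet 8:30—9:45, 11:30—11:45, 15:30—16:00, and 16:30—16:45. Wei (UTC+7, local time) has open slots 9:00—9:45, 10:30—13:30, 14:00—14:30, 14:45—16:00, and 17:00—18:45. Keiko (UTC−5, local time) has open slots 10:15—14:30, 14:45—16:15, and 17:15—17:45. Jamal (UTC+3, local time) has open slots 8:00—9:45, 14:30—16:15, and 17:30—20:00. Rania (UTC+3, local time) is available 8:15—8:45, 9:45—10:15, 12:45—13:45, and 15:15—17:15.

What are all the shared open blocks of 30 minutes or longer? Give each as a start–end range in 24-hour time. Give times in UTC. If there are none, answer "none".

none

Emeka → UTC: 03:00–04:45, 05:30–06:15, 06:45–07:15, 08:45–10:00, 10:30–12:00.
Freya → UTC: 02:30–03:45, 05:30–05:45, 09:30–10:00, 10:30–10:45.
Wei → UTC: 02:00–02:45, 03:30–06:30, 07:00–07:30, 07:45–09:00, 10:00–11:45.
Keiko → UTC: 15:15–19:30, 19:45–21:15, 22:15–22:45.
Jamal → UTC: 05:00–06:45, 11:30–13:15, 14:30–17:00.
Rania → UTC: 05:15–05:45, 06:45–07:15, 09:45–10:45, 12:15–14:15.
Emeka ∩ Freya: 03:00–03:45, 05:30–05:45, 09:30–10:00, 10:30–10:45.
Emeka ∩ Freya ∩ Wei: 03:30–03:45, 05:30–05:45, 10:30–10:45.
Emeka ∩ Freya ∩ Wei ∩ Keiko: (none).
Emeka ∩ Freya ∩ Wei ∩ Keiko ∩ Jamal: (none).
Emeka ∩ Freya ∩ Wei ∩ Keiko ∩ Jamal ∩ Rania: (none).
Windows ≥ 30 min: (none).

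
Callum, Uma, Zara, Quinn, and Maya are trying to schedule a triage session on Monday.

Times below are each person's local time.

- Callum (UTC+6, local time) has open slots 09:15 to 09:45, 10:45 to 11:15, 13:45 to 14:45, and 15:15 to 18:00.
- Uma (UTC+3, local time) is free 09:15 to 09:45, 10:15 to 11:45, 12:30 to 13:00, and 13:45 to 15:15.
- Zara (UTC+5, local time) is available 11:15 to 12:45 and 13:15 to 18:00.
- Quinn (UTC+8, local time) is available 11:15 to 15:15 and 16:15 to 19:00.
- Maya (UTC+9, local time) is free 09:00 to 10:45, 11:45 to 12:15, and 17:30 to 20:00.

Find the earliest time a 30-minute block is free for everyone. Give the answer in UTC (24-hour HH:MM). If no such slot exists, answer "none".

Callum → UTC: 03:15–03:45, 04:45–05:15, 07:45–08:45, 09:15–12:00.
Uma → UTC: 06:15–06:45, 07:15–08:45, 09:30–10:00, 10:45–12:15.
Zara → UTC: 06:15–07:45, 08:15–13:00.
Quinn → UTC: 03:15–07:15, 08:15–11:00.
Maya → UTC: 00:00–01:45, 02:45–03:15, 08:30–11:00.
Callum ∩ Uma: 07:45–08:45, 09:30–10:00, 10:45–12:00.
Callum ∩ Uma ∩ Zara: 08:15–08:45, 09:30–10:00, 10:45–12:00.
Callum ∩ Uma ∩ Zara ∩ Quinn: 08:15–08:45, 09:30–10:00, 10:45–11:00.
Callum ∩ Uma ∩ Zara ∩ Quinn ∩ Maya: 08:30–08:45, 09:30–10:00, 10:45–11:00.
Windows ≥ 30 min: 09:30–10:00.
Earliest such window starts at 09:30.

09:30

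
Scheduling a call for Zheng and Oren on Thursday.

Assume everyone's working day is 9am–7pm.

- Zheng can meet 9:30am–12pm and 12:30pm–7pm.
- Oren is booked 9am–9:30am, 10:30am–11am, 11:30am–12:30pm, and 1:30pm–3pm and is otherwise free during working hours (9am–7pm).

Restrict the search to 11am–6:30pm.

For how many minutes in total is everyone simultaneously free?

Oren free within 09:00–19:00: 09:30–10:30, 11:00–11:30, 12:30–13:30, 15:00–19:00.
Zheng ∩ Oren: 09:30–10:30, 11:00–11:30, 12:30–13:30, 15:00–19:00.
Restricted to 11:00–18:30: 11:00–11:30, 12:30–13:30, 15:00–18:30.
Total common minutes: 30 + 60 + 210 = 300.

300 minutes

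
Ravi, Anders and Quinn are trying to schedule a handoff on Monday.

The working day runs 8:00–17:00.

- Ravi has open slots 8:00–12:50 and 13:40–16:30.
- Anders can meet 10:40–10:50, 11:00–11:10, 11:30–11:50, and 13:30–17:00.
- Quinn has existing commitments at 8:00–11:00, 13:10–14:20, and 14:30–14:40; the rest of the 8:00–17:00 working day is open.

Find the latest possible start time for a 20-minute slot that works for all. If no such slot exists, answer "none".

16:10

Quinn free within 08:00–17:00: 11:00–13:10, 14:20–14:30, 14:40–17:00.
Ravi ∩ Anders: 10:40–10:50, 11:00–11:10, 11:30–11:50, 13:40–16:30.
Ravi ∩ Anders ∩ Quinn: 11:00–11:10, 11:30–11:50, 14:20–14:30, 14:40–16:30.
Windows ≥ 20 min: 11:30–11:50, 14:40–16:30.
Latest start in the last window 14:40–16:30 is 16:30 − 20 min = 16:10.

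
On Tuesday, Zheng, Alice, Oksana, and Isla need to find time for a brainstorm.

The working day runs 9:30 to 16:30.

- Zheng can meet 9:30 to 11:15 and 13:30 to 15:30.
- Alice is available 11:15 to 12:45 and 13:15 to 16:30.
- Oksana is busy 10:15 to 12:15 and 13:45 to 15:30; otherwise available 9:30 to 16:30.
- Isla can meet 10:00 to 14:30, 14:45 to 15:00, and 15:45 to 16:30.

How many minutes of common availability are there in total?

Oksana free within 09:30–16:30: 09:30–10:15, 12:15–13:45, 15:30–16:30.
Zheng ∩ Alice: 13:30–15:30.
Zheng ∩ Alice ∩ Oksana: 13:30–13:45.
Zheng ∩ Alice ∩ Oksana ∩ Isla: 13:30–13:45.
Total common minutes: 15.

15 minutes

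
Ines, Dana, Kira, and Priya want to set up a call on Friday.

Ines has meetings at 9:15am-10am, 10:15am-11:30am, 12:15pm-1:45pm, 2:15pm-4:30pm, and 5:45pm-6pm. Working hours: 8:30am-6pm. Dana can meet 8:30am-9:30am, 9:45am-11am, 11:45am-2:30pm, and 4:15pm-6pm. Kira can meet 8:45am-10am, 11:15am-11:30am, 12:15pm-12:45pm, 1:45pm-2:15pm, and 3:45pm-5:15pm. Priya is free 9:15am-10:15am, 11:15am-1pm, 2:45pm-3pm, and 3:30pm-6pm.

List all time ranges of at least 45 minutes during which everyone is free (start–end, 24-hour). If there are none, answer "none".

Ines free within 08:30–18:00: 08:30–09:15, 10:00–10:15, 11:30–12:15, 13:45–14:15, 16:30–17:45.
Ines ∩ Dana: 08:30–09:15, 10:00–10:15, 11:45–12:15, 13:45–14:15, 16:30–17:45.
Ines ∩ Dana ∩ Kira: 08:45–09:15, 13:45–14:15, 16:30–17:15.
Ines ∩ Dana ∩ Kira ∩ Priya: 16:30–17:15.
Windows ≥ 45 min: 16:30–17:15.

16:30–17:15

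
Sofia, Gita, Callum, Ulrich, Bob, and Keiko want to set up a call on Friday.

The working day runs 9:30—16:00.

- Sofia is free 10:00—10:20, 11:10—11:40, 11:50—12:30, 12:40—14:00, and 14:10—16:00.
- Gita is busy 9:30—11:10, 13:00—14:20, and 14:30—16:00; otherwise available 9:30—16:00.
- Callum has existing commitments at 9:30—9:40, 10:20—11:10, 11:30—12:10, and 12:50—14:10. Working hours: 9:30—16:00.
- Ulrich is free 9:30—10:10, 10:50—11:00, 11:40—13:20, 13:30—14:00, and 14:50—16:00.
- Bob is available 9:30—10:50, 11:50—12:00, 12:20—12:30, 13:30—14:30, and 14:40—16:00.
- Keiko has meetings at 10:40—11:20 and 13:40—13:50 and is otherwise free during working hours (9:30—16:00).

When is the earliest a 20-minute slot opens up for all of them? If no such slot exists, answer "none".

Gita free within 09:30–16:00: 11:10–13:00, 14:20–14:30.
Callum free within 09:30–16:00: 09:40–10:20, 11:10–11:30, 12:10–12:50, 14:10–16:00.
Keiko free within 09:30–16:00: 09:30–10:40, 11:20–13:40, 13:50–16:00.
Sofia ∩ Gita: 11:10–11:40, 11:50–12:30, 12:40–13:00, 14:20–14:30.
Sofia ∩ Gita ∩ Callum: 11:10–11:30, 12:10–12:30, 12:40–12:50, 14:20–14:30.
Sofia ∩ Gita ∩ Callum ∩ Ulrich: 12:10–12:30, 12:40–12:50.
Sofia ∩ Gita ∩ Callum ∩ Ulrich ∩ Bob: 12:20–12:30.
Sofia ∩ Gita ∩ Callum ∩ Ulrich ∩ Bob ∩ Keiko: 12:20–12:30.
Windows ≥ 20 min: (none).

none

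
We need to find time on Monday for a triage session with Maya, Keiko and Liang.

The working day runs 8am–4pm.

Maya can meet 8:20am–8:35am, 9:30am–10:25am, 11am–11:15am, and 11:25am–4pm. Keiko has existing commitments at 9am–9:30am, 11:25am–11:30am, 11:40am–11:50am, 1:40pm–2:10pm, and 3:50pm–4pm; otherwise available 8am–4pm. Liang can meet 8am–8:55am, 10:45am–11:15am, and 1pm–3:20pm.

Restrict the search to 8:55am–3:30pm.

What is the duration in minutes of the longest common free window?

Keiko free within 08:00–16:00: 08:00–09:00, 09:30–11:25, 11:30–11:40, 11:50–13:40, 14:10–15:50.
Maya ∩ Keiko: 08:20–08:35, 09:30–10:25, 11:00–11:15, 11:30–11:40, 11:50–13:40, 14:10–15:50.
Maya ∩ Keiko ∩ Liang: 08:20–08:35, 11:00–11:15, 13:00–13:40, 14:10–15:20.
Restricted to 08:55–15:30: 11:00–11:15, 13:00–13:40, 14:10–15:20.
Common window lengths: 15, 40, 70 min; longest is 70.

70 minutes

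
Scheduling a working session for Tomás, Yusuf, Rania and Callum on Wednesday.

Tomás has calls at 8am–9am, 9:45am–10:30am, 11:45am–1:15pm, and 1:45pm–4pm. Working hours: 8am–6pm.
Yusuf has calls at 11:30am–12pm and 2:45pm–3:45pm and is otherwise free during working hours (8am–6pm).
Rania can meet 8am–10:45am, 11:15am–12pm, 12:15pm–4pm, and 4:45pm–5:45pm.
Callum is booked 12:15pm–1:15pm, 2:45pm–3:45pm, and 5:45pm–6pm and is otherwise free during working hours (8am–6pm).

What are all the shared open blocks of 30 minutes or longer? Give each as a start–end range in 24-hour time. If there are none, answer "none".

09:00–09:45, 13:15–13:45, 16:45–17:45

Tomás free within 08:00–18:00: 09:00–09:45, 10:30–11:45, 13:15–13:45, 16:00–18:00.
Yusuf free within 08:00–18:00: 08:00–11:30, 12:00–14:45, 15:45–18:00.
Callum free within 08:00–18:00: 08:00–12:15, 13:15–14:45, 15:45–17:45.
Tomás ∩ Yusuf: 09:00–09:45, 10:30–11:30, 13:15–13:45, 16:00–18:00.
Tomás ∩ Yusuf ∩ Rania: 09:00–09:45, 10:30–10:45, 11:15–11:30, 13:15–13:45, 16:45–17:45.
Tomás ∩ Yusuf ∩ Rania ∩ Callum: 09:00–09:45, 10:30–10:45, 11:15–11:30, 13:15–13:45, 16:45–17:45.
Windows ≥ 30 min: 09:00–09:45, 13:15–13:45, 16:45–17:45.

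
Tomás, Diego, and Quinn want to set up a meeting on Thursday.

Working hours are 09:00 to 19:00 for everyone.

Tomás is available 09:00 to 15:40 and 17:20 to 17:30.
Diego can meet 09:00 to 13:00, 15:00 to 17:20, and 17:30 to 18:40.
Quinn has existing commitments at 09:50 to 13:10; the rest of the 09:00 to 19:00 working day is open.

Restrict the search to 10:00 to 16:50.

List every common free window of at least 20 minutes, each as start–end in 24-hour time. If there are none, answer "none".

15:00–15:40

Quinn free within 09:00–19:00: 09:00–09:50, 13:10–19:00.
Tomás ∩ Diego: 09:00–13:00, 15:00–15:40.
Tomás ∩ Diego ∩ Quinn: 09:00–09:50, 15:00–15:40.
Restricted to 10:00–16:50: 15:00–15:40.
Windows ≥ 20 min: 15:00–15:40.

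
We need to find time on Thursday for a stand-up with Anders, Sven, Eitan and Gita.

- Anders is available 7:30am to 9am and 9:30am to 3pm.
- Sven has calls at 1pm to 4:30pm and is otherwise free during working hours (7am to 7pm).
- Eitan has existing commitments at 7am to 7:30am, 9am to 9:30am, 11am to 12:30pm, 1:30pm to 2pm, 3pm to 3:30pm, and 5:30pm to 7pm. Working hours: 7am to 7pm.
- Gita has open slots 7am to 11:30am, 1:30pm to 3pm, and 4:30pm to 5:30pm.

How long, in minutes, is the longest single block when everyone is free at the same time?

Sven free within 07:00–19:00: 07:00–13:00, 16:30–19:00.
Eitan free within 07:00–19:00: 07:30–09:00, 09:30–11:00, 12:30–13:30, 14:00–15:00, 15:30–17:30.
Anders ∩ Sven: 07:30–09:00, 09:30–13:00.
Anders ∩ Sven ∩ Eitan: 07:30–09:00, 09:30–11:00, 12:30–13:00.
Anders ∩ Sven ∩ Eitan ∩ Gita: 07:30–09:00, 09:30–11:00.
Common window lengths: 90, 90 min; longest is 90.

90 minutes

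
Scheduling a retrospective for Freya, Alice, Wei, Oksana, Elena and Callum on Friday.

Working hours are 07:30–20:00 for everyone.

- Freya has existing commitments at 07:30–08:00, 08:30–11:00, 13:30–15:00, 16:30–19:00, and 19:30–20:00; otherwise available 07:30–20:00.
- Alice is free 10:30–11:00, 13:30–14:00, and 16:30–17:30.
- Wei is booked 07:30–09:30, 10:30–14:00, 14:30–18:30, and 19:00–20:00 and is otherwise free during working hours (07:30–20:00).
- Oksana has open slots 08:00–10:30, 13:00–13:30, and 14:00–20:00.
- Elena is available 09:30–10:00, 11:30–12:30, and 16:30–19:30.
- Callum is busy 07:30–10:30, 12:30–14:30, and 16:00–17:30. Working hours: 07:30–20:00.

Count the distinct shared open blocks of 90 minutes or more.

0

Freya free within 07:30–20:00: 08:00–08:30, 11:00–13:30, 15:00–16:30, 19:00–19:30.
Wei free within 07:30–20:00: 09:30–10:30, 14:00–14:30, 18:30–19:00.
Callum free within 07:30–20:00: 10:30–12:30, 14:30–16:00, 17:30–20:00.
Freya ∩ Alice: (none).
Freya ∩ Alice ∩ Wei: (none).
Freya ∩ Alice ∩ Wei ∩ Oksana: (none).
Freya ∩ Alice ∩ Wei ∩ Oksana ∩ Elena: (none).
Freya ∩ Alice ∩ Wei ∩ Oksana ∩ Elena ∩ Callum: (none).
Windows ≥ 90 min: (none).
That's 0 windows.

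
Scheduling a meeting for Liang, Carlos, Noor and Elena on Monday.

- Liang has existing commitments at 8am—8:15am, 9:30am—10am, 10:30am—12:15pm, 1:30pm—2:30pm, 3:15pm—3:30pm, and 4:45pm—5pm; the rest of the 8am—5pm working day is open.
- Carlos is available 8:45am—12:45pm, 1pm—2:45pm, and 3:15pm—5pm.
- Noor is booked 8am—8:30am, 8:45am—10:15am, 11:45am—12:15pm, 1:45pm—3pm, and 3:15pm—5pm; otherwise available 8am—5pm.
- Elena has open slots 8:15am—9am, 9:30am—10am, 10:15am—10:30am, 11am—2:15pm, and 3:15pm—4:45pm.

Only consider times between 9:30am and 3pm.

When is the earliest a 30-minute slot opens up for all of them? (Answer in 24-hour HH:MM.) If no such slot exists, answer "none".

12:15

Liang free within 08:00–17:00: 08:15–09:30, 10:00–10:30, 12:15–13:30, 14:30–15:15, 15:30–16:45.
Noor free within 08:00–17:00: 08:30–08:45, 10:15–11:45, 12:15–13:45, 15:00–15:15.
Liang ∩ Carlos: 08:45–09:30, 10:00–10:30, 12:15–12:45, 13:00–13:30, 14:30–14:45, 15:30–16:45.
Liang ∩ Carlos ∩ Noor: 10:15–10:30, 12:15–12:45, 13:00–13:30.
Liang ∩ Carlos ∩ Noor ∩ Elena: 10:15–10:30, 12:15–12:45, 13:00–13:30.
Restricted to 09:30–15:00: 10:15–10:30, 12:15–12:45, 13:00–13:30.
Windows ≥ 30 min: 12:15–12:45, 13:00–13:30.
Earliest such window starts at 12:15.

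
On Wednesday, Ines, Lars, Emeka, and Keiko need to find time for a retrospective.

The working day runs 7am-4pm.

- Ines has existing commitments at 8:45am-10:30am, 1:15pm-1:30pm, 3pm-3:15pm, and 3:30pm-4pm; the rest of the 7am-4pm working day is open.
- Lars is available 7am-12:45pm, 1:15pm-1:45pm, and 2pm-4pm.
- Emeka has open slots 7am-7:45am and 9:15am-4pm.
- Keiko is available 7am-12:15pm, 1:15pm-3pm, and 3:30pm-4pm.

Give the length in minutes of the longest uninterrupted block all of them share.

105 minutes

Ines free within 07:00–16:00: 07:00–08:45, 10:30–13:15, 13:30–15:00, 15:15–15:30.
Ines ∩ Lars: 07:00–08:45, 10:30–12:45, 13:30–13:45, 14:00–15:00, 15:15–15:30.
Ines ∩ Lars ∩ Emeka: 07:00–07:45, 10:30–12:45, 13:30–13:45, 14:00–15:00, 15:15–15:30.
Ines ∩ Lars ∩ Emeka ∩ Keiko: 07:00–07:45, 10:30–12:15, 13:30–13:45, 14:00–15:00.
Common window lengths: 45, 105, 15, 60 min; longest is 105.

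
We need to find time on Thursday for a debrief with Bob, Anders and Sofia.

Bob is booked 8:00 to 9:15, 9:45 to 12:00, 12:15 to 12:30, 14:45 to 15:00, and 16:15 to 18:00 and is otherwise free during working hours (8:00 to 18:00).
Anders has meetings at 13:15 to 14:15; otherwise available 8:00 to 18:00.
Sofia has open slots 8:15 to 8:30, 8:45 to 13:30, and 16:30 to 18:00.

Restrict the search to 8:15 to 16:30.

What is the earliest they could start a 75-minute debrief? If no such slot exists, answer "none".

Bob free within 08:00–18:00: 09:15–09:45, 12:00–12:15, 12:30–14:45, 15:00–16:15.
Anders free within 08:00–18:00: 08:00–13:15, 14:15–18:00.
Bob ∩ Anders: 09:15–09:45, 12:00–12:15, 12:30–13:15, 14:15–14:45, 15:00–16:15.
Bob ∩ Anders ∩ Sofia: 09:15–09:45, 12:00–12:15, 12:30–13:15.
Restricted to 08:15–16:30: 09:15–09:45, 12:00–12:15, 12:30–13:15.
Windows ≥ 75 min: (none).

none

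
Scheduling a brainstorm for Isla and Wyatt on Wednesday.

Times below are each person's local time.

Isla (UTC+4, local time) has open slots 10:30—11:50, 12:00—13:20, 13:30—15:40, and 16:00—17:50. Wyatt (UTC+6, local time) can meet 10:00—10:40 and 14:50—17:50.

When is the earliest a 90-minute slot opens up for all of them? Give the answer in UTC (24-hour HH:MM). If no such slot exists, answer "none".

09:30

Isla → UTC: 06:30–07:50, 08:00–09:20, 09:30–11:40, 12:00–13:50.
Wyatt → UTC: 04:00–04:40, 08:50–11:50.
Isla ∩ Wyatt: 08:50–09:20, 09:30–11:40.
Windows ≥ 90 min: 09:30–11:40.
Earliest such window starts at 09:30.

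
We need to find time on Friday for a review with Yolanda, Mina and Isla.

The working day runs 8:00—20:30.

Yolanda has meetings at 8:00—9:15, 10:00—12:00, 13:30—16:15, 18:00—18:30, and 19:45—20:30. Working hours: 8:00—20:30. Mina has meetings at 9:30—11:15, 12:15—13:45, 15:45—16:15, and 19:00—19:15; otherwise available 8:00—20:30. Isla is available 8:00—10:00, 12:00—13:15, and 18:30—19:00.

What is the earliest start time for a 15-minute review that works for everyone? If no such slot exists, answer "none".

Yolanda free within 08:00–20:30: 09:15–10:00, 12:00–13:30, 16:15–18:00, 18:30–19:45.
Mina free within 08:00–20:30: 08:00–09:30, 11:15–12:15, 13:45–15:45, 16:15–19:00, 19:15–20:30.
Yolanda ∩ Mina: 09:15–09:30, 12:00–12:15, 16:15–18:00, 18:30–19:00, 19:15–19:45.
Yolanda ∩ Mina ∩ Isla: 09:15–09:30, 12:00–12:15, 18:30–19:00.
Windows ≥ 15 min: 09:15–09:30, 12:00–12:15, 18:30–19:00.
Earliest such window starts at 09:15.

09:15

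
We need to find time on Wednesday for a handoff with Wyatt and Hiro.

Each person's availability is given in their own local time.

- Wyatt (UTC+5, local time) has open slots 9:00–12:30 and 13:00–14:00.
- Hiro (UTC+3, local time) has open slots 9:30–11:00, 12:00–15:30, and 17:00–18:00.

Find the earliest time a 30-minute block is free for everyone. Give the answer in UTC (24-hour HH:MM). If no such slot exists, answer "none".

Wyatt → UTC: 04:00–07:30, 08:00–09:00.
Hiro → UTC: 06:30–08:00, 09:00–12:30, 14:00–15:00.
Wyatt ∩ Hiro: 06:30–07:30.
Windows ≥ 30 min: 06:30–07:30.
Earliest such window starts at 06:30.

06:30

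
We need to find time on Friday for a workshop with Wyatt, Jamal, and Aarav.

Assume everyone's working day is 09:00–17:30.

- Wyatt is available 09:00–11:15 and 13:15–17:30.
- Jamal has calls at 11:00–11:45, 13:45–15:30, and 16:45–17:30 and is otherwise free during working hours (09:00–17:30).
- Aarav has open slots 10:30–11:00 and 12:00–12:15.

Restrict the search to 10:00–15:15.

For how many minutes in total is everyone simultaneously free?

30 minutes

Jamal free within 09:00–17:30: 09:00–11:00, 11:45–13:45, 15:30–16:45.
Wyatt ∩ Jamal: 09:00–11:00, 13:15–13:45, 15:30–16:45.
Wyatt ∩ Jamal ∩ Aarav: 10:30–11:00.
Restricted to 10:00–15:15: 10:30–11:00.
Total common minutes: 30.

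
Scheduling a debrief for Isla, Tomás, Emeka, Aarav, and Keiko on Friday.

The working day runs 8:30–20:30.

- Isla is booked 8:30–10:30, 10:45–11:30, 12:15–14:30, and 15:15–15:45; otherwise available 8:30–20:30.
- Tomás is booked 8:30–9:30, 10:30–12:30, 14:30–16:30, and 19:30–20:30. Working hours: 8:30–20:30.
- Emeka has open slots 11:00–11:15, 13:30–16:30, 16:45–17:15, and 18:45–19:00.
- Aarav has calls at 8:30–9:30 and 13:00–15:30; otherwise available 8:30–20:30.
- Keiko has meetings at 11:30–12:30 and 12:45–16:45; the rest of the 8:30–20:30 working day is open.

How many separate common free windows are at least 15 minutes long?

Isla free within 08:30–20:30: 10:30–10:45, 11:30–12:15, 14:30–15:15, 15:45–20:30.
Tomás free within 08:30–20:30: 09:30–10:30, 12:30–14:30, 16:30–19:30.
Aarav free within 08:30–20:30: 09:30–13:00, 15:30–20:30.
Keiko free within 08:30–20:30: 08:30–11:30, 12:30–12:45, 16:45–20:30.
Isla ∩ Tomás: 16:30–19:30.
Isla ∩ Tomás ∩ Emeka: 16:45–17:15, 18:45–19:00.
Isla ∩ Tomás ∩ Emeka ∩ Aarav: 16:45–17:15, 18:45–19:00.
Isla ∩ Tomás ∩ Emeka ∩ Aarav ∩ Keiko: 16:45–17:15, 18:45–19:00.
Windows ≥ 15 min: 16:45–17:15, 18:45–19:00.
That's 2 windows.

2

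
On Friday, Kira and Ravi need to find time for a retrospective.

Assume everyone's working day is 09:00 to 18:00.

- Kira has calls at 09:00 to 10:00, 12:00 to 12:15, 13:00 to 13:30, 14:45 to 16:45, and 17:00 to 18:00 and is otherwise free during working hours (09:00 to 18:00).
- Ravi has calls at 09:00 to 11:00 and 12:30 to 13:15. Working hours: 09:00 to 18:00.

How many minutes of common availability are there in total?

Kira free within 09:00–18:00: 10:00–12:00, 12:15–13:00, 13:30–14:45, 16:45–17:00.
Ravi free within 09:00–18:00: 11:00–12:30, 13:15–18:00.
Kira ∩ Ravi: 11:00–12:00, 12:15–12:30, 13:30–14:45, 16:45–17:00.
Total common minutes: 60 + 15 + 75 + 15 = 165.

165 minutes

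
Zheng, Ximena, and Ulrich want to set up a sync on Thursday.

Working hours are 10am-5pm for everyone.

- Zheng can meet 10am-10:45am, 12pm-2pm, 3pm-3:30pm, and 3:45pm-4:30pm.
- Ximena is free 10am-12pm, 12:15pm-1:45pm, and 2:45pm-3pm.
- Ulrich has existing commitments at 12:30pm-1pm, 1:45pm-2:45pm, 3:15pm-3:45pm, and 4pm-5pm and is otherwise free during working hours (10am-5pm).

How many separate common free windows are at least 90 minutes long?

Ulrich free within 10:00–17:00: 10:00–12:30, 13:00–13:45, 14:45–15:15, 15:45–16:00.
Zheng ∩ Ximena: 10:00–10:45, 12:15–13:45.
Zheng ∩ Ximena ∩ Ulrich: 10:00–10:45, 12:15–12:30, 13:00–13:45.
Windows ≥ 90 min: (none).
That's 0 windows.

0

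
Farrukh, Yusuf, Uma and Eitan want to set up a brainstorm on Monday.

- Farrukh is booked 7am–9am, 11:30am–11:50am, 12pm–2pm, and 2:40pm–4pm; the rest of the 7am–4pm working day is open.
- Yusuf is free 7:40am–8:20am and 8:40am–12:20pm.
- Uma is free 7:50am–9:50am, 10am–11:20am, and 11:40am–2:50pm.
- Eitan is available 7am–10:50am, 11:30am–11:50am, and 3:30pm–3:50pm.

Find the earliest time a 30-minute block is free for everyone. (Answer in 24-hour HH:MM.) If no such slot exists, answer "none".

09:00

Farrukh free within 07:00–16:00: 09:00–11:30, 11:50–12:00, 14:00–14:40.
Farrukh ∩ Yusuf: 09:00–11:30, 11:50–12:00.
Farrukh ∩ Yusuf ∩ Uma: 09:00–09:50, 10:00–11:20, 11:50–12:00.
Farrukh ∩ Yusuf ∩ Uma ∩ Eitan: 09:00–09:50, 10:00–10:50.
Windows ≥ 30 min: 09:00–09:50, 10:00–10:50.
Earliest such window starts at 09:00.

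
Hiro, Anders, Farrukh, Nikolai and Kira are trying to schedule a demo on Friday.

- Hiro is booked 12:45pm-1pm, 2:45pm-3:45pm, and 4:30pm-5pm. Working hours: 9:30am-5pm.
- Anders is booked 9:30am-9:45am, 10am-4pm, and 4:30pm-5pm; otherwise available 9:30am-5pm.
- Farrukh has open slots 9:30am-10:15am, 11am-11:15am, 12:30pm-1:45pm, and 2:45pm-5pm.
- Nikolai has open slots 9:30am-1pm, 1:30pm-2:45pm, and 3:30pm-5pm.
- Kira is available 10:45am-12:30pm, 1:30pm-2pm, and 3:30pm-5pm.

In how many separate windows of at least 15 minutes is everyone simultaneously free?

Hiro free within 09:30–17:00: 09:30–12:45, 13:00–14:45, 15:45–16:30.
Anders free within 09:30–17:00: 09:45–10:00, 16:00–16:30.
Hiro ∩ Anders: 09:45–10:00, 16:00–16:30.
Hiro ∩ Anders ∩ Farrukh: 09:45–10:00, 16:00–16:30.
Hiro ∩ Anders ∩ Farrukh ∩ Nikolai: 09:45–10:00, 16:00–16:30.
Hiro ∩ Anders ∩ Farrukh ∩ Nikolai ∩ Kira: 16:00–16:30.
Windows ≥ 15 min: 16:00–16:30.
That's 1 window.

1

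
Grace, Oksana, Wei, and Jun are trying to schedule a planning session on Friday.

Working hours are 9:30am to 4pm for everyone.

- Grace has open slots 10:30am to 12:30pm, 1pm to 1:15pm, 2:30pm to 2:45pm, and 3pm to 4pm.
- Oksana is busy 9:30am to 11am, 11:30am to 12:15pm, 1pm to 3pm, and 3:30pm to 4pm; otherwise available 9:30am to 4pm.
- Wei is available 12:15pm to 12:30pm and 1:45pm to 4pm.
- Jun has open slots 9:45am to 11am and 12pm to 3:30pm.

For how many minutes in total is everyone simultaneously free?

Oksana free within 09:30–16:00: 11:00–11:30, 12:15–13:00, 15:00–15:30.
Grace ∩ Oksana: 11:00–11:30, 12:15–12:30, 15:00–15:30.
Grace ∩ Oksana ∩ Wei: 12:15–12:30, 15:00–15:30.
Grace ∩ Oksana ∩ Wei ∩ Jun: 12:15–12:30, 15:00–15:30.
Total common minutes: 15 + 30 = 45.

45 minutes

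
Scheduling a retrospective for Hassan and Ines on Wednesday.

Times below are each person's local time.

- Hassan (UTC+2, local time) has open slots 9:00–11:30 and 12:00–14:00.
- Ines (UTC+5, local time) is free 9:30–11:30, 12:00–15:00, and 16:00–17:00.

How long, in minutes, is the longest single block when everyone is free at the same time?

Hassan → UTC: 07:00–09:30, 10:00–12:00.
Ines → UTC: 04:30–06:30, 07:00–10:00, 11:00–12:00.
Hassan ∩ Ines: 07:00–09:30, 11:00–12:00.
Common window lengths: 150, 60 min; longest is 150.

150 minutes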